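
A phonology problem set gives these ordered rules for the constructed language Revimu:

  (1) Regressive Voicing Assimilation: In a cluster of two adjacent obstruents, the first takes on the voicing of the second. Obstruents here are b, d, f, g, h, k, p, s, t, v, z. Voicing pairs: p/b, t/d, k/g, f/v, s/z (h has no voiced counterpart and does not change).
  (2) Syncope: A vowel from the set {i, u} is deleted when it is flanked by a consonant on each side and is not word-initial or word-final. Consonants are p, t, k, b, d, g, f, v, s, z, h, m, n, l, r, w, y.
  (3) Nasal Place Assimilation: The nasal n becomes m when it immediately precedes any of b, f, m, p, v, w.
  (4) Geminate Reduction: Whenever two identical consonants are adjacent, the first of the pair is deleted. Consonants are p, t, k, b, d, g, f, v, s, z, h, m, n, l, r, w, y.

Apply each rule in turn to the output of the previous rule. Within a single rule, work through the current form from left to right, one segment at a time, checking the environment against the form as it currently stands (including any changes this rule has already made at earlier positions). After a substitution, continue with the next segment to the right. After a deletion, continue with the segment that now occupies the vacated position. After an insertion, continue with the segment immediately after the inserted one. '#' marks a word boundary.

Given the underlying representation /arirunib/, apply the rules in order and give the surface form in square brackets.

[armb]

(1) Regressive Voicing Assimilation: no change — [arirunib]
(2) Syncope: [arirunib] → [arrnb]
(3) Nasal Place Assimilation: [arrnb] → [arrmb]
(4) Geminate Reduction: [arrmb] → [armb]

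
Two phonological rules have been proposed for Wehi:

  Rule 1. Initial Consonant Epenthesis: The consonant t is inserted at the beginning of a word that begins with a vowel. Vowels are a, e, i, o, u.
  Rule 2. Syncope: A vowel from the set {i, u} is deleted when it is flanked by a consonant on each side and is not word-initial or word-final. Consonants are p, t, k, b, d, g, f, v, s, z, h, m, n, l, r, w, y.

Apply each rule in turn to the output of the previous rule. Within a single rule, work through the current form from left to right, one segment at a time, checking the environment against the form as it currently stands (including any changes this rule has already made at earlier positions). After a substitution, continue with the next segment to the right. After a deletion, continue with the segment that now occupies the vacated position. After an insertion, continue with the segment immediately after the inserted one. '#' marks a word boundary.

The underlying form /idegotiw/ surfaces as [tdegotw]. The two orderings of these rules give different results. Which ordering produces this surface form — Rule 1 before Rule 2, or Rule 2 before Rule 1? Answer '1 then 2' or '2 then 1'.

1 then 2

Order 1 then 2:
  1 Initial Consonant Epenthesis: [idegotiw] → [tidegotiw]
  2 Syncope: [tidegotiw] → [tdegotw]
  result: [tdegotw]
Order 2 then 1:
  2 Syncope: [idegotiw] → [idegotw]
  1 Initial Consonant Epenthesis: [idegotw] → [tidegotw]
  result: [tidegotw]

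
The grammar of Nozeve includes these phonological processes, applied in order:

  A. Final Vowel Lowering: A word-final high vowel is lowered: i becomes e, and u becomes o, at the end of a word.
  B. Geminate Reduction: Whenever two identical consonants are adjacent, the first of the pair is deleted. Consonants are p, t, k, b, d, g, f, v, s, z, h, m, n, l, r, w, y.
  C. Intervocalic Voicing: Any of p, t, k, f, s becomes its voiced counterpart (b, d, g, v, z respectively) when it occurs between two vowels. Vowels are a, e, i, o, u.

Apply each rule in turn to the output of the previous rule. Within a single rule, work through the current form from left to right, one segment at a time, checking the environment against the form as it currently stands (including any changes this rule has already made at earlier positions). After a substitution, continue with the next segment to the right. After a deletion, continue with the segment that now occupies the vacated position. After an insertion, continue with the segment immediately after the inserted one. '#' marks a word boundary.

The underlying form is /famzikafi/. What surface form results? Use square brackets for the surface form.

A Final Vowel Lowering: [famzikafi] → [famzikafe]
B Geminate Reduction: no change — [famzikafe]
C Intervocalic Voicing: [famzikafe] → [famzigave]

[famzigave]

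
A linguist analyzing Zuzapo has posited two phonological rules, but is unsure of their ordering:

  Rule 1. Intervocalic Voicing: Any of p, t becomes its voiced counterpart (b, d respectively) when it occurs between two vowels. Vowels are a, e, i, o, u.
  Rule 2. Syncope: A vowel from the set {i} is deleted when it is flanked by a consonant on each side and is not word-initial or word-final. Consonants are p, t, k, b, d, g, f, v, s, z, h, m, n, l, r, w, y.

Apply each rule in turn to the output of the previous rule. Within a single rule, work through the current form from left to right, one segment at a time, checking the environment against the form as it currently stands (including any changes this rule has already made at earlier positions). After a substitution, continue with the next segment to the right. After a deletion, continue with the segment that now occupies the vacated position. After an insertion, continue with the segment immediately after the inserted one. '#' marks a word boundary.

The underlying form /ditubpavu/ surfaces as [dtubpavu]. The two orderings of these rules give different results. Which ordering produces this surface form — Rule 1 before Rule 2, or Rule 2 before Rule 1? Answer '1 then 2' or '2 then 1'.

Order 1 then 2:
  1 Intervocalic Voicing: [ditubpavu] → [didubpavu]
  2 Syncope: [didubpavu] → [ddubpavu]
  result: [ddubpavu]
Order 2 then 1:
  2 Syncope: [ditubpavu] → [dtubpavu]
  1 Intervocalic Voicing: no change — [dtubpavu]
  result: [dtubpavu]

2 then 1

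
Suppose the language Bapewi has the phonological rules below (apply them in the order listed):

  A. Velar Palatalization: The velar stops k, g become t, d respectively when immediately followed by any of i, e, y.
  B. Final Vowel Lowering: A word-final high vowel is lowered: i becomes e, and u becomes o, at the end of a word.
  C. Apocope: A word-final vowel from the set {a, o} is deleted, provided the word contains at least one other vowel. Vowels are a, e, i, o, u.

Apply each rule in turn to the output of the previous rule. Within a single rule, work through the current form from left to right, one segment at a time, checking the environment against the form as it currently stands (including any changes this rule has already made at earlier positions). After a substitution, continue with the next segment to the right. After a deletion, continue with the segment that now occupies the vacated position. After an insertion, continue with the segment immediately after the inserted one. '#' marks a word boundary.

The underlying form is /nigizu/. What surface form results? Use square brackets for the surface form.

A Velar Palatalization: [nigizu] → [nidizu]
B Final Vowel Lowering: [nidizu] → [nidizo]
C Apocope: [nidizo] → [nidiz]

[nidiz]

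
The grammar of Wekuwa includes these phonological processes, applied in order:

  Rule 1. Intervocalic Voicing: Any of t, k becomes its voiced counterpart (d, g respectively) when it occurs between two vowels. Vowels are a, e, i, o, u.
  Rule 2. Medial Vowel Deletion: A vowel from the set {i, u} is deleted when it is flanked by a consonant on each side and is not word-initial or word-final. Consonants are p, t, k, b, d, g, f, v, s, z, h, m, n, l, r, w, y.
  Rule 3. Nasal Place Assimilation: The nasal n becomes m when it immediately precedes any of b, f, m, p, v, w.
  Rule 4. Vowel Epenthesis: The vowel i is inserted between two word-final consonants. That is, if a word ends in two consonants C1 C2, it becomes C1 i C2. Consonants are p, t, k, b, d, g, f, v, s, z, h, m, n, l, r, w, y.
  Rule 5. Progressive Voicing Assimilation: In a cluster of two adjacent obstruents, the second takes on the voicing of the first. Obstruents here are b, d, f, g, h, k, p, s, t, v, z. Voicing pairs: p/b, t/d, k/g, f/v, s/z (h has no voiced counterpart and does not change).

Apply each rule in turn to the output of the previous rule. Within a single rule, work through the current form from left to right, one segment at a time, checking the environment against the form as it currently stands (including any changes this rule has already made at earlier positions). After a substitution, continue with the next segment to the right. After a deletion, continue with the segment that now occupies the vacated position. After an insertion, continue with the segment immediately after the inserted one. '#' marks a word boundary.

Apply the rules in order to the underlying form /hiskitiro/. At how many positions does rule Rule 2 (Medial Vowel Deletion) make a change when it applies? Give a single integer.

3

Rule 1 Intervocalic Voicing: [hiskitiro] → [hiskidiro]
Rule 2 Medial Vowel Deletion: [hiskidiro] → [hskdro]
Rule 3 Nasal Place Assimilation: no change — [hskdro]
Rule 4 Vowel Epenthesis: no change — [hskdro]
Rule 5 Progressive Voicing Assimilation: [hskdro] → [hsktro]
Rule Rule 2 changed 3 position(s).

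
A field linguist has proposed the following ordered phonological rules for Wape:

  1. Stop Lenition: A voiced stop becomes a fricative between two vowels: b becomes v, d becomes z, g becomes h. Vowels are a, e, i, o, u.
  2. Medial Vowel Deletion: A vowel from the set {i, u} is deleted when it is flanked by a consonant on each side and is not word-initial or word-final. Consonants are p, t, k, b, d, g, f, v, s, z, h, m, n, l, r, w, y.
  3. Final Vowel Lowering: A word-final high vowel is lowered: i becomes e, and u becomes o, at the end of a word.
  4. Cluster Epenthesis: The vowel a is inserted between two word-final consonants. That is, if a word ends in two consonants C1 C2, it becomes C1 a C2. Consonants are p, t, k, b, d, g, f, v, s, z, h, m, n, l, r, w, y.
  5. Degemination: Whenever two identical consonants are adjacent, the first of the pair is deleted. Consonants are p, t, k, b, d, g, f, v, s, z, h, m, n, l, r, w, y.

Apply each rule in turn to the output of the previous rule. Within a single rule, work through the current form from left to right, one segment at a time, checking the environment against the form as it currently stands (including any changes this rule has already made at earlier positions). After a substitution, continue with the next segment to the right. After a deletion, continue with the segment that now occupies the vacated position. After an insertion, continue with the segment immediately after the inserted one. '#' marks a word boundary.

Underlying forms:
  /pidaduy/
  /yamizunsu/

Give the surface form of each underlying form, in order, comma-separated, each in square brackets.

[pzazay], [yamznso]

/pidaduy/:
  1 Stop Lenition: [pidaduy] → [pizazuy]
  2 Medial Vowel Deletion: [pizazuy] → [pzazy]
  3 Final Vowel Lowering: no change — [pzazy]
  4 Cluster Epenthesis: [pzazy] → [pzazay]
  5 Degemination: no change — [pzazay]
/yamizunsu/:
  1 Stop Lenition: no change — [yamizunsu]
  2 Medial Vowel Deletion: [yamizunsu] → [yamznsu]
  3 Final Vowel Lowering: [yamznsu] → [yamznso]
  4 Cluster Epenthesis: no change — [yamznso]
  5 Degemination: no change — [yamznso]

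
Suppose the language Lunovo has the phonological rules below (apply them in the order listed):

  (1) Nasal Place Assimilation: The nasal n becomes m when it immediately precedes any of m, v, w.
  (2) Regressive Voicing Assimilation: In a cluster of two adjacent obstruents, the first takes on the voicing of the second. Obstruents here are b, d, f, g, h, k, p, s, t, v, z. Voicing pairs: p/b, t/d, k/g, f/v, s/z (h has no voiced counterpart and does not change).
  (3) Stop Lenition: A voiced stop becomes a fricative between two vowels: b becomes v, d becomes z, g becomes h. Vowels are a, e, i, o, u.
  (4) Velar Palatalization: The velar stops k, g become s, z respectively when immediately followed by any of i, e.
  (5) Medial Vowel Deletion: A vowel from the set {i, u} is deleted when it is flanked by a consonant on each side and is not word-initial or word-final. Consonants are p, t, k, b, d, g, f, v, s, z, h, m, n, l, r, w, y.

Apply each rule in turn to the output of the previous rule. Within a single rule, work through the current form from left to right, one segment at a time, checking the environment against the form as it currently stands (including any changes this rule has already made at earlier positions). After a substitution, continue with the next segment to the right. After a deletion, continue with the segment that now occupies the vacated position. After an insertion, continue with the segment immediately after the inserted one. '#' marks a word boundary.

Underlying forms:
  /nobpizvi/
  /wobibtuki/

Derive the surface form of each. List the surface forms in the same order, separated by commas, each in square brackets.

/nobpizvi/:
  (1) Nasal Place Assimilation: no change — [nobpizvi]
  (2) Regressive Voicing Assimilation: [nobpizvi] → [noppizvi]
  (3) Stop Lenition: no change — [noppizvi]
  (4) Velar Palatalization: no change — [noppizvi]
  (5) Medial Vowel Deletion: [noppizvi] → [noppzvi]
/wobibtuki/:
  (1) Nasal Place Assimilation: no change — [wobibtuki]
  (2) Regressive Voicing Assimilation: [wobibtuki] → [wobiptuki]
  (3) Stop Lenition: [wobiptuki] → [woviptuki]
  (4) Velar Palatalization: [woviptuki] → [woviptusi]
  (5) Medial Vowel Deletion: [woviptusi] → [wovptsi]

[noppzvi], [wovptsi]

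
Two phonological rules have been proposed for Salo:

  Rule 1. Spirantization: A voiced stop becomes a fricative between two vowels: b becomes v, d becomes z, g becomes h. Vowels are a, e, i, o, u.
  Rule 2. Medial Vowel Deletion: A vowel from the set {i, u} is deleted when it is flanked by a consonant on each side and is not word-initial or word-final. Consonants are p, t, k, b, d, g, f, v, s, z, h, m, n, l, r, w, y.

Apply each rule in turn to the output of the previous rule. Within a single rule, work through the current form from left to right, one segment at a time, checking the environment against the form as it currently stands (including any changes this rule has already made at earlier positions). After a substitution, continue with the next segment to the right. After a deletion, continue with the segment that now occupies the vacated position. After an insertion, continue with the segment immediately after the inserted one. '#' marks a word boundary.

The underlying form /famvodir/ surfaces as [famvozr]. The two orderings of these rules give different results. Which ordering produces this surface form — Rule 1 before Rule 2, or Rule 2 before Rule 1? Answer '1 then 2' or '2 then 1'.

Order 1 then 2:
  1 Spirantization: [famvodir] → [famvozir]
  2 Medial Vowel Deletion: [famvozir] → [famvozr]
  result: [famvozr]
Order 2 then 1:
  2 Medial Vowel Deletion: [famvodir] → [famvodr]
  1 Spirantization: no change — [famvodr]
  result: [famvodr]

1 then 2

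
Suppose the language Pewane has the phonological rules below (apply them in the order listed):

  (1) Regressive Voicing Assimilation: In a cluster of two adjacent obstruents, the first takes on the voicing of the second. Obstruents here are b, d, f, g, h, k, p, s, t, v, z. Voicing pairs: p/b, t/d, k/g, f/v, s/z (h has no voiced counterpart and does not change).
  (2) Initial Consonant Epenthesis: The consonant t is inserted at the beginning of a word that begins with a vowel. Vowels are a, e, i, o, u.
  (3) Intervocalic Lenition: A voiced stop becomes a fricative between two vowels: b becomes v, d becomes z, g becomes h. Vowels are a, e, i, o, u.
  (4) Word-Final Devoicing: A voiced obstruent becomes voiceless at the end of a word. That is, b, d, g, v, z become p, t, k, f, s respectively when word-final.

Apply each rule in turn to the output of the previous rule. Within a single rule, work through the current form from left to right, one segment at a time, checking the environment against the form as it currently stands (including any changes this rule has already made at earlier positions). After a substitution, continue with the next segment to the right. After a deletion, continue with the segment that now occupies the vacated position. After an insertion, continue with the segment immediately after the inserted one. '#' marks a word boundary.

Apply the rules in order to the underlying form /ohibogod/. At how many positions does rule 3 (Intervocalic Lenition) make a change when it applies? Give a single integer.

(1) Regressive Voicing Assimilation: no change — [ohibogod]
(2) Initial Consonant Epenthesis: [ohibogod] → [tohibogod]
(3) Intervocalic Lenition: [tohibogod] → [tohivohod]
(4) Word-Final Devoicing: [tohivohod] → [tohivohot]
Rule 3 changed 2 position(s).

2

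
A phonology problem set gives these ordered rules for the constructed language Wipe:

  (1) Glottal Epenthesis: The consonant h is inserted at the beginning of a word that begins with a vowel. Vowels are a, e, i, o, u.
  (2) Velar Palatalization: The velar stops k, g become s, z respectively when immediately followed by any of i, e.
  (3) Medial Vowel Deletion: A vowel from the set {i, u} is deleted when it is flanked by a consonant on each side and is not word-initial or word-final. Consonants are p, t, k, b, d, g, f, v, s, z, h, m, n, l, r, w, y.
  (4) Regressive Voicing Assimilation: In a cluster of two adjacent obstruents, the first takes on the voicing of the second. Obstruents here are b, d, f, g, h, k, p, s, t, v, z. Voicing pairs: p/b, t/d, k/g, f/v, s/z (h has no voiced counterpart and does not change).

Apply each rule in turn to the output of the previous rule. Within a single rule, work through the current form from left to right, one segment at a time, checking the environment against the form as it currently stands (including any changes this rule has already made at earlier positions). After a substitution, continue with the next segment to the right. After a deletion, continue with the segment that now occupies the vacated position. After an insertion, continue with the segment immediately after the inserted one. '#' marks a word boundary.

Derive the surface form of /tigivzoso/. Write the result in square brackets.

[dzvzoso]

(1) Glottal Epenthesis: no change — [tigivzoso]
(2) Velar Palatalization: [tigivzoso] → [tizivzoso]
(3) Medial Vowel Deletion: [tizivzoso] → [tzvzoso]
(4) Regressive Voicing Assimilation: [tzvzoso] → [dzvzoso]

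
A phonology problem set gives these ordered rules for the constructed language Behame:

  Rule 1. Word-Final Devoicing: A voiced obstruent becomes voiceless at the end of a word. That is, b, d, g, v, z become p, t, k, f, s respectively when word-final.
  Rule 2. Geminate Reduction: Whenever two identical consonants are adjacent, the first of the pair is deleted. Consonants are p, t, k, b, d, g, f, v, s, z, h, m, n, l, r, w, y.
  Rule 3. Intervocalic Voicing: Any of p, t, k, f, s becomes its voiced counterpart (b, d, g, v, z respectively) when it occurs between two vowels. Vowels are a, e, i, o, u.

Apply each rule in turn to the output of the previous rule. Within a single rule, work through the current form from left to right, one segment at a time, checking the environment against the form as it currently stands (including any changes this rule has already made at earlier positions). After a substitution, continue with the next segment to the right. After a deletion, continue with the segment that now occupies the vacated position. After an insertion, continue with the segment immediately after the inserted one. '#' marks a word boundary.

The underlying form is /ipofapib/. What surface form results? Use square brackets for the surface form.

[ibovabip]

Rule 1 Word-Final Devoicing: [ipofapib] → [ipofapip]
Rule 2 Geminate Reduction: no change — [ipofapip]
Rule 3 Intervocalic Voicing: [ipofapip] → [ibovabip]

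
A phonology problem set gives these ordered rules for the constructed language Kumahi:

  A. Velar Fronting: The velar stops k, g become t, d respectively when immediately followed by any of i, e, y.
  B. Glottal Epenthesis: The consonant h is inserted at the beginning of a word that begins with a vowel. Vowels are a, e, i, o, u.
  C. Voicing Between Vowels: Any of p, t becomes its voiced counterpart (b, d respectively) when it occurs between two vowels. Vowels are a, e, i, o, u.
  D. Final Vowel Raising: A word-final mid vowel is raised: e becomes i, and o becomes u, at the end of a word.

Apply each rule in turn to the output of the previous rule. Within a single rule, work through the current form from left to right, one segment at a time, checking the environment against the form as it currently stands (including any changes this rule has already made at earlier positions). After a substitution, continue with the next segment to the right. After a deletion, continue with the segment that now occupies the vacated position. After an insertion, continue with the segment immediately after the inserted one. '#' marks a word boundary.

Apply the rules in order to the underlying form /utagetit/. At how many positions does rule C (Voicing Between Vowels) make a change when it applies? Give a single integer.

2

A Velar Fronting: [utagetit] → [utadetit]
B Glottal Epenthesis: [utadetit] → [hutadetit]
C Voicing Between Vowels: [hutadetit] → [hudadedit]
D Final Vowel Raising: no change — [hudadedit]
Rule C changed 2 position(s).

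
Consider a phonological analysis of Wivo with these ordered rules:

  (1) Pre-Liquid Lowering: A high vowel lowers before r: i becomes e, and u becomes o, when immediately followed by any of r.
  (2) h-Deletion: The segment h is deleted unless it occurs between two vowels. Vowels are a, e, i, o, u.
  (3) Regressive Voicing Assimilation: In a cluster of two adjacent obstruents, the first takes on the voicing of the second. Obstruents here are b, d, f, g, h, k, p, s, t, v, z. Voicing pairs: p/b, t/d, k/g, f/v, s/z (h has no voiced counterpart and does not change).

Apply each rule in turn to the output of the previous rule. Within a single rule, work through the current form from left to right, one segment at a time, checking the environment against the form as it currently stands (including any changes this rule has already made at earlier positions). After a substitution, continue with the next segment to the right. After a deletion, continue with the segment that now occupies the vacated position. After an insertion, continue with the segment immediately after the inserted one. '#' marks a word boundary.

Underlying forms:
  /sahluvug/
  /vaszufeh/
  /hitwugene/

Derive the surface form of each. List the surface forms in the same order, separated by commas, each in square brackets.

/sahluvug/:
  (1) Pre-Liquid Lowering: no change — [sahluvug]
  (2) h-Deletion: [sahluvug] → [saluvug]
  (3) Regressive Voicing Assimilation: no change — [saluvug]
/vaszufeh/:
  (1) Pre-Liquid Lowering: no change — [vaszufeh]
  (2) h-Deletion: [vaszufeh] → [vaszufe]
  (3) Regressive Voicing Assimilation: [vaszufe] → [vazzufe]
/hitwugene/:
  (1) Pre-Liquid Lowering: no change — [hitwugene]
  (2) h-Deletion: [hitwugene] → [itwugene]
  (3) Regressive Voicing Assimilation: no change — [itwugene]

[saluvug], [vazzufe], [itwugene]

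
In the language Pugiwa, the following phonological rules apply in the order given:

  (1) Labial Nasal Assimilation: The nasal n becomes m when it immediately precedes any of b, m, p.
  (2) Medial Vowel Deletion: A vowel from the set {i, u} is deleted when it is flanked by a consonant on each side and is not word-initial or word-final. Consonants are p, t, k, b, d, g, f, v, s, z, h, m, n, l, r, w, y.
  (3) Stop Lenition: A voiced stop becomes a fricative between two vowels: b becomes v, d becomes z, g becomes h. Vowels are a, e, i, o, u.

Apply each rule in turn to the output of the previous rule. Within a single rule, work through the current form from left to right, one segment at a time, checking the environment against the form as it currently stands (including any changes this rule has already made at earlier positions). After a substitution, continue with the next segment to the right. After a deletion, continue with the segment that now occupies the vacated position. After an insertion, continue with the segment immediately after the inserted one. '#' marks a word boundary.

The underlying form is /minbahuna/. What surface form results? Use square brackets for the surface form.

(1) Labial Nasal Assimilation: [minbahuna] → [mimbahuna]
(2) Medial Vowel Deletion: [mimbahuna] → [mmbahna]
(3) Stop Lenition: no change — [mmbahna]

[mmbahna]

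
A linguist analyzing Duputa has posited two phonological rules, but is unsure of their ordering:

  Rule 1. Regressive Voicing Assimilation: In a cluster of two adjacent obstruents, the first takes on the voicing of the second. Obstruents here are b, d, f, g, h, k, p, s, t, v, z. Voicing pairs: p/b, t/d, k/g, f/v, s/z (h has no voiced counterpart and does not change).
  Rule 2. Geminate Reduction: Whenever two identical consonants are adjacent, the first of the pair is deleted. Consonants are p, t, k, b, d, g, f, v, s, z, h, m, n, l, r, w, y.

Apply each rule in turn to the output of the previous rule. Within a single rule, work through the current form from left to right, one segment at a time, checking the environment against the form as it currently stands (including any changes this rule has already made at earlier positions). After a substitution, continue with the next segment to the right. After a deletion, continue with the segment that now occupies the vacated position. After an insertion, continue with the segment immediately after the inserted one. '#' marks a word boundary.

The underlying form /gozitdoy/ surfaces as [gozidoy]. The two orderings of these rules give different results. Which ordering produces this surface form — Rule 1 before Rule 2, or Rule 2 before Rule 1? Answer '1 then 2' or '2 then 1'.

1 then 2

Order 1 then 2:
  1 Regressive Voicing Assimilation: [gozitdoy] → [goziddoy]
  2 Geminate Reduction: [goziddoy] → [gozidoy]
  result: [gozidoy]
Order 2 then 1:
  2 Geminate Reduction: no change — [gozitdoy]
  1 Regressive Voicing Assimilation: [gozitdoy] → [goziddoy]
  result: [goziddoy]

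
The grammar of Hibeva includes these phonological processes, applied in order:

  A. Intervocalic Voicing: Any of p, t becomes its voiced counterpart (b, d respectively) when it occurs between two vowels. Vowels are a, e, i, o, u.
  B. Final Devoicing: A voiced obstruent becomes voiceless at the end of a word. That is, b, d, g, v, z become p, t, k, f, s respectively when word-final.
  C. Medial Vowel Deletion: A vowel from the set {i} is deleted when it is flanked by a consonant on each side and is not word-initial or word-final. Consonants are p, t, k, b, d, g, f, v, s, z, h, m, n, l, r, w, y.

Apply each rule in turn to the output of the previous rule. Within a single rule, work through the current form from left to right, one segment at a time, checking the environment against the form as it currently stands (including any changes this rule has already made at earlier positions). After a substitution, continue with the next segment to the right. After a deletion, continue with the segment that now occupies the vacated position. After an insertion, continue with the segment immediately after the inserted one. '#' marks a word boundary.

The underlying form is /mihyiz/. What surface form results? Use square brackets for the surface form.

A Intervocalic Voicing: no change — [mihyiz]
B Final Devoicing: [mihyiz] → [mihyis]
C Medial Vowel Deletion: [mihyis] → [mhys]

[mhys]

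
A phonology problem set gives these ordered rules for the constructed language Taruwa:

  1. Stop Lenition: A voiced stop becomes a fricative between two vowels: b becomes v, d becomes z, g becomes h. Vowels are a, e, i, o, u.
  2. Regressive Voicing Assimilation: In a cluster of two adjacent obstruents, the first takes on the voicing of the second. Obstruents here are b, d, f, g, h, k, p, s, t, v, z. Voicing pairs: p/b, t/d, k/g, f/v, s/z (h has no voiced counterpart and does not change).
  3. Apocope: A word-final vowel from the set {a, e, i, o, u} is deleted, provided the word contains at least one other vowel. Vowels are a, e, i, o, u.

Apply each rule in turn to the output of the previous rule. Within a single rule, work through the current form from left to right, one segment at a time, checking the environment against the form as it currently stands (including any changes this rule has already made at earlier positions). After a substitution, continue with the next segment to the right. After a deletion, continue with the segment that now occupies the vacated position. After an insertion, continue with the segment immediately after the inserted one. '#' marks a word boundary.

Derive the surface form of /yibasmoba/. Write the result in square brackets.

[yivasmov]

1 Stop Lenition: [yibasmoba] → [yivasmova]
2 Regressive Voicing Assimilation: no change — [yivasmova]
3 Apocope: [yivasmova] → [yivasmov]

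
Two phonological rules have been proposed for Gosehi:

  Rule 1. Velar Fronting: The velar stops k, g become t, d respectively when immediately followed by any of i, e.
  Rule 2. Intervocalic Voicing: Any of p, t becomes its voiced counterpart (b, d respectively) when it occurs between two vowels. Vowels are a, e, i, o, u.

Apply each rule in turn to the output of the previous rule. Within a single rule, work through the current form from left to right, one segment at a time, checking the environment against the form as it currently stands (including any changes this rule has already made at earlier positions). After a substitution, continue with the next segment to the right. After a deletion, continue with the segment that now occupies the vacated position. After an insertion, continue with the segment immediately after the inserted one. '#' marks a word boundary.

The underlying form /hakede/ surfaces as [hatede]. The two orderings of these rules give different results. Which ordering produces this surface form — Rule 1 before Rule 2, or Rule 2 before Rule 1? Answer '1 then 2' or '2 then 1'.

Order 1 then 2:
  1 Velar Fronting: [hakede] → [hatede]
  2 Intervocalic Voicing: [hatede] → [hadede]
  result: [hadede]
Order 2 then 1:
  2 Intervocalic Voicing: no change — [hakede]
  1 Velar Fronting: [hakede] → [hatede]
  result: [hatede]

2 then 1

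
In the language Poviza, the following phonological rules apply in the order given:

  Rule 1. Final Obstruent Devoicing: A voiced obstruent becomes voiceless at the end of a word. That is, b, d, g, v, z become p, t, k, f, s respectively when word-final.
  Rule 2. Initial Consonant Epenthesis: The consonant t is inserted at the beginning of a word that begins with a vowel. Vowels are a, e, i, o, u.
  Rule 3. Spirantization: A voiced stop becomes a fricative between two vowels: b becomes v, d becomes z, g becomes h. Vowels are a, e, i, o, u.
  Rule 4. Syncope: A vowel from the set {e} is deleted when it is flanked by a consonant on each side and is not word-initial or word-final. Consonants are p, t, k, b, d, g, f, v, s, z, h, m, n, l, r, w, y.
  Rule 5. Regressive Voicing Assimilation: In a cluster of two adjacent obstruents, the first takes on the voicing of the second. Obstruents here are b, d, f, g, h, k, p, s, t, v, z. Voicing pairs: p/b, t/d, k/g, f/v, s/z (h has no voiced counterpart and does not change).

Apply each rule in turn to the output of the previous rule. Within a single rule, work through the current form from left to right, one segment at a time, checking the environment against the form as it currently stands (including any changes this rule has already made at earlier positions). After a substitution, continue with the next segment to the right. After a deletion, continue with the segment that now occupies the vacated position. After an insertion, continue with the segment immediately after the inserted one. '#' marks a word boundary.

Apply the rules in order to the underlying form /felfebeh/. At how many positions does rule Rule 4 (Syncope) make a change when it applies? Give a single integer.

Rule 1 Final Obstruent Devoicing: no change — [felfebeh]
Rule 2 Initial Consonant Epenthesis: no change — [felfebeh]
Rule 3 Spirantization: [felfebeh] → [felfeveh]
Rule 4 Syncope: [felfeveh] → [flfvh]
Rule 5 Regressive Voicing Assimilation: [flfvh] → [flvfh]
Rule Rule 4 changed 3 position(s).

3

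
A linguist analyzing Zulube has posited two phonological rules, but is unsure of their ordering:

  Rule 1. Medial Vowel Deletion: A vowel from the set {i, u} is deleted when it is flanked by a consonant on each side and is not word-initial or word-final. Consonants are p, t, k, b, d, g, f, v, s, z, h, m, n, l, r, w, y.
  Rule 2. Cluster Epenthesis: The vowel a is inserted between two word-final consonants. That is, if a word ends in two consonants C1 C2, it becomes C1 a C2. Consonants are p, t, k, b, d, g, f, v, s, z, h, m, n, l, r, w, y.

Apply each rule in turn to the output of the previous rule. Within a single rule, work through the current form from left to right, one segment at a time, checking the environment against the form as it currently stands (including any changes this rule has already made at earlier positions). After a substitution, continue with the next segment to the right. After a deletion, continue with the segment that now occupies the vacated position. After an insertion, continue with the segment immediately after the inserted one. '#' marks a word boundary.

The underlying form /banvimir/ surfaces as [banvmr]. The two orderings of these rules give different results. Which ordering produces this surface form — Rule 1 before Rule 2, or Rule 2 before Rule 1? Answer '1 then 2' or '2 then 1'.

Order 1 then 2:
  1 Medial Vowel Deletion: [banvimir] → [banvmr]
  2 Cluster Epenthesis: [banvmr] → [banvmar]
  result: [banvmar]
Order 2 then 1:
  2 Cluster Epenthesis: no change — [banvimir]
  1 Medial Vowel Deletion: [banvimir] → [banvmr]
  result: [banvmr]

2 then 1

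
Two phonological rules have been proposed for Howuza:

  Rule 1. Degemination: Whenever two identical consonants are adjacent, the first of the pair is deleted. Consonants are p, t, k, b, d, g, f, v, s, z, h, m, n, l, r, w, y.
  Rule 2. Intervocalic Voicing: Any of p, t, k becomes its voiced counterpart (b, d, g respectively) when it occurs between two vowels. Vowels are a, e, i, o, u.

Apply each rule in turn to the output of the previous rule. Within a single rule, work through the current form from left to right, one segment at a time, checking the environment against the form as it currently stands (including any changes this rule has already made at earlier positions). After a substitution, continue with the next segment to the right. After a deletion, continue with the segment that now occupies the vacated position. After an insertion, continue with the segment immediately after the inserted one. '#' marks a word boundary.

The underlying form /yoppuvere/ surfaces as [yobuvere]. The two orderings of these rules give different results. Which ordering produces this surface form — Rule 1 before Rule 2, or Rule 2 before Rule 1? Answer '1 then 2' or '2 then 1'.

1 then 2

Order 1 then 2:
  1 Degemination: [yoppuvere] → [yopuvere]
  2 Intervocalic Voicing: [yopuvere] → [yobuvere]
  result: [yobuvere]
Order 2 then 1:
  2 Intervocalic Voicing: no change — [yoppuvere]
  1 Degemination: [yoppuvere] → [yopuvere]
  result: [yopuvere]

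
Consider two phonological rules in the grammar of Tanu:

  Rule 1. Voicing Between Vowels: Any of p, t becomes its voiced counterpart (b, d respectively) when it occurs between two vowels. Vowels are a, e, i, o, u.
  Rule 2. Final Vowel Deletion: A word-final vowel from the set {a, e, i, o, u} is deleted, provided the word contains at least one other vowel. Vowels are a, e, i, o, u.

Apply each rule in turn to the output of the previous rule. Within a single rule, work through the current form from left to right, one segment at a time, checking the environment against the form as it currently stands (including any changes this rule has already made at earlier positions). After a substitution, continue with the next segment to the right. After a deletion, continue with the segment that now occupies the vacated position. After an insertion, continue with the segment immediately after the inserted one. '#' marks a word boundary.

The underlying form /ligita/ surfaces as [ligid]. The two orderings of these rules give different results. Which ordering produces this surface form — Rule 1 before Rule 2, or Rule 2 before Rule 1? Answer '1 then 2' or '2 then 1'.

1 then 2

Order 1 then 2:
  1 Voicing Between Vowels: [ligita] → [ligida]
  2 Final Vowel Deletion: [ligida] → [ligid]
  result: [ligid]
Order 2 then 1:
  2 Final Vowel Deletion: [ligita] → [ligit]
  1 Voicing Between Vowels: no change — [ligit]
  result: [ligit]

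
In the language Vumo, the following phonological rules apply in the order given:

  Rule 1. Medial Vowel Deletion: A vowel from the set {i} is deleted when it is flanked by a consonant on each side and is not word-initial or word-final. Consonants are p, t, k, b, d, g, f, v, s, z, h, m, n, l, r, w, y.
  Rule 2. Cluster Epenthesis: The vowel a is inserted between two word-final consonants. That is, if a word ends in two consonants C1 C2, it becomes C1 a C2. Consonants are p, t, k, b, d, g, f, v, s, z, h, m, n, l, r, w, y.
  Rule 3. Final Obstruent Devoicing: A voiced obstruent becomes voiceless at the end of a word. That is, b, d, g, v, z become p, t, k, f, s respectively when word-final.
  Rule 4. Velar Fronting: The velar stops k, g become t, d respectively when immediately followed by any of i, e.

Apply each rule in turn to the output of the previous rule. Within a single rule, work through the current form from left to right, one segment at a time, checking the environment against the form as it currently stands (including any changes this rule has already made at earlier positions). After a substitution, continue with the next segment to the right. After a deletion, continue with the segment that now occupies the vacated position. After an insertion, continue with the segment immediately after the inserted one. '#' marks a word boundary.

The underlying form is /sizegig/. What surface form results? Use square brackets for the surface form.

Rule 1 Medial Vowel Deletion: [sizegig] → [szegg]
Rule 2 Cluster Epenthesis: [szegg] → [szegag]
Rule 3 Final Obstruent Devoicing: [szegag] → [szegak]
Rule 4 Velar Fronting: no change — [szegak]

[szegak]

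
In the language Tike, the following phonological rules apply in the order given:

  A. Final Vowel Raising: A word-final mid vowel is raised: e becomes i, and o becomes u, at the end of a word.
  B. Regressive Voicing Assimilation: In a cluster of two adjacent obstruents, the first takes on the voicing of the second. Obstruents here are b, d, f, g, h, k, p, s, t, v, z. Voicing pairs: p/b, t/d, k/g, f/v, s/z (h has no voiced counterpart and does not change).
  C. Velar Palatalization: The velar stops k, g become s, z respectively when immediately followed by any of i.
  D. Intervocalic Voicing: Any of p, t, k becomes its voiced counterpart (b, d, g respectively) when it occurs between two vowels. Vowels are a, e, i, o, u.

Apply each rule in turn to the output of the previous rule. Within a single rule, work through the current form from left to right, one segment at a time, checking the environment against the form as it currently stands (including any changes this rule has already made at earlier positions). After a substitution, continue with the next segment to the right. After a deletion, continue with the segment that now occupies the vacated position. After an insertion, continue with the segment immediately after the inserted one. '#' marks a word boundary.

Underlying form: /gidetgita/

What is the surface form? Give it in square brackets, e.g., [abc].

A Final Vowel Raising: no change — [gidetgita]
B Regressive Voicing Assimilation: [gidetgita] → [gidedgita]
C Velar Palatalization: [gidedgita] → [zidedzita]
D Intervocalic Voicing: [zidedzita] → [zidedzida]

[zidedzida]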